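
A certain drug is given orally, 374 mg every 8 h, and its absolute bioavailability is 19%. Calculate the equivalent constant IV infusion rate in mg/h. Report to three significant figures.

8.88 mg/h

Equivalent systemic input: infusion rate = F·D/τ.
Rate = 0.19 × 374 / 8 = 8.883 mg/h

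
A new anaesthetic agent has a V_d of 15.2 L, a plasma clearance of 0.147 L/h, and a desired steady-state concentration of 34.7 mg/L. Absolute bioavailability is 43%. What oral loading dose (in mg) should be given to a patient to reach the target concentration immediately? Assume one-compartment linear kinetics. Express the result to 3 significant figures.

1230 mg

LD = Vd × C / F = 15.20 × 34.70 / 0.43 = 1227 mg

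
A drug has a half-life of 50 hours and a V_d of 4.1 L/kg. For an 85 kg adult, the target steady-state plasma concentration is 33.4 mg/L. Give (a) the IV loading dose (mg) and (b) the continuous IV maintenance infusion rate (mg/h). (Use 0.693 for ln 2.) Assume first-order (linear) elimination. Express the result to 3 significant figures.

(a) 11600 mg; (b) 161 mg/h

Total Vd = 4.1 × 85 = 348.5 L
LD = Vd × C = 348.5 × 33.4 = 11640 mg
CL = 0.693 × Vd / t½ = 0.693 × 348.5 / 50 = 4.830 L/h
Infusion rate = CL × Css = 4.830 × 33.4 = 161.3 mg/h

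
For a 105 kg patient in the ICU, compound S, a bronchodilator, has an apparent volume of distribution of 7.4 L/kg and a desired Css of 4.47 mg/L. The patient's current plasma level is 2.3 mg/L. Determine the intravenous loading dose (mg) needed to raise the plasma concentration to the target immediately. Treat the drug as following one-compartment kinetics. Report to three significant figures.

1690 mg

Total Vd = 7.4 × 105 = 777.0 L
Concentration deficit ΔC = 4.47 − 2.3 = 2.170 mg/L
LD = Vd × ΔC = 777.0 × 2.170 = 1686 mg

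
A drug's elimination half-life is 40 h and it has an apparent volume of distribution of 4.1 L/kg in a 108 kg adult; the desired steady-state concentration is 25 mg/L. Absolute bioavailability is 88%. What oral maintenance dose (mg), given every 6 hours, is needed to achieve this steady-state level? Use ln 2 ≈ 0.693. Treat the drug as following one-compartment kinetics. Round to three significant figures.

1310 mg

Vd = 4.1 L/kg × 108 kg = 442.8 L
CL = ln 2 · Vd / t½ = 0.693 × 442.8 / 40 = 7.672 L/h
D = CL × Css × τ / F = 7.672 × 25 × 6 / 0.88 = 1308 mg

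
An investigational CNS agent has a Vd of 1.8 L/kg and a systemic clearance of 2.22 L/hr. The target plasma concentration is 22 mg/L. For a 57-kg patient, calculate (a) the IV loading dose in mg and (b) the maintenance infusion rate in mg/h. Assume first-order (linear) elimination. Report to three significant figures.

(a) 2260 mg; (b) 48.8 mg/h

Vd(total) = 57 kg × 1.8 L/kg = 102.6 L
Loading: fill Vd to C_target → 102.6 L × 22 mg/L = 2257 mg
Maintenance infusion rate = CL × Css = 2.220 × 22 = 48.84 mg/h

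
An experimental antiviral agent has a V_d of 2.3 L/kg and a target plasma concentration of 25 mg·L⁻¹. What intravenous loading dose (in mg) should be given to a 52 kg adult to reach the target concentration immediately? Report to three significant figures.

2990 mg

Vd = 2.3 L/kg × 52 kg = 119.6 L
The loading dose fills Vd to the target concentration.
LD = Vd × C = 119.6 × 25.00 = 2990 mg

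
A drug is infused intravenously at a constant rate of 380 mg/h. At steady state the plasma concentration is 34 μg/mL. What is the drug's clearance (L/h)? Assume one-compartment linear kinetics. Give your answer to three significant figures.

At steady state, infusion rate = CL × Css, so CL = rate / Css.
CL = 380 / 34 = 11.18 L/h

11.2 L/h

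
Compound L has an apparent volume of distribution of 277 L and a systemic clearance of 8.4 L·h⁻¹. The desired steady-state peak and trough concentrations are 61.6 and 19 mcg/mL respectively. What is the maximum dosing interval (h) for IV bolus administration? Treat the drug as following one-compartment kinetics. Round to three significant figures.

k = CL / Vd = 8.400 / 277.0 = 0.03032 h⁻¹
Between IV bolus doses, concentration decays as C = C₀·e^(−kτ), so C_peak/C_trough = e^(kτ).
τ_max = ln(C_peak/C_trough) / k = ln(61.6/19) / 0.03032 = 1.176 / 0.03032 = 38.79 h

38.8 h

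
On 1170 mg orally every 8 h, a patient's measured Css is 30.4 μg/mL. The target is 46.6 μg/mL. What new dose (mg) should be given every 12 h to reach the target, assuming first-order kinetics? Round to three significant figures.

2690 mg

With linear kinetics, Css is proportional to dose rate (D/τ) at fixed clearance.
D₂ = D₁ × (Css,target / Css,current) × (τ₂/τ₁) = 1170 × (46.6/30.4) × (12/8) = 2690 mg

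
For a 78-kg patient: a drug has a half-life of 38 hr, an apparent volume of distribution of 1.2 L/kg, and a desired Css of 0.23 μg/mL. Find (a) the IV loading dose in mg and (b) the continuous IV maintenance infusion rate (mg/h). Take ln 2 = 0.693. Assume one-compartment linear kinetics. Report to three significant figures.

(a) 21.5 mg; (b) 0.393 mg/h

Vd = 1.2 L/kg × 78 kg = 93.60 L
LD = Vd × C = 93.60 × 0.23 = 21.53 mg
CL = 0.693 × Vd / t½ = 0.693 × 93.60 / 38 = 1.707 L/h
Infusion rate = CL × Css = 1.707 × 0.23 = 0.3926 mg/h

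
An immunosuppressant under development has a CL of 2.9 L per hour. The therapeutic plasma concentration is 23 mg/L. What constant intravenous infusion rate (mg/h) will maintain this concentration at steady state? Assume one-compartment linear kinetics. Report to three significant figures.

66.7 mg/h

Infusion rate = CL · Css = 2.900 L/h × 23 mg/L = 66.70 mg/h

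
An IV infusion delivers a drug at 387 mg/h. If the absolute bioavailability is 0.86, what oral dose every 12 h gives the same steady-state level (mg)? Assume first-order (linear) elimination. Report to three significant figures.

5400 mg

To maintain the same Css, the systemic dosing rate must be unchanged: F·D/τ = infusion rate.
D = rate × τ / F = 387 × 12 / 0.86 = 5400 mg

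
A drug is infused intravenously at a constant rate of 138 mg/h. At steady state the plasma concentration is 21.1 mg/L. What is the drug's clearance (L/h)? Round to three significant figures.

At steady state, infusion rate = CL × Css, so CL = rate / Css.
CL = 138 / 21.1 = 6.540 L/h

6.54 L/h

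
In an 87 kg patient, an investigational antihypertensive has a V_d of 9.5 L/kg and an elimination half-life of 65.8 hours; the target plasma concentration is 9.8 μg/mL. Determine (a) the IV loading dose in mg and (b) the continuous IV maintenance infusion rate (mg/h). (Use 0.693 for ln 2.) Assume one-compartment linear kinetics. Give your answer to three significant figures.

(a) 8100 mg; (b) 85.3 mg/h

Vd(total) = 87 kg × 9.5 L/kg = 826.5 L
LD = Vd × C = 826.5 × 9.8 = 8100 mg
CL = 0.693 × Vd / t½ = 0.693 × 826.5 / 65.8 = 8.705 L/h
Infusion rate = CL × Css = 8.705 × 9.8 = 85.31 mg/h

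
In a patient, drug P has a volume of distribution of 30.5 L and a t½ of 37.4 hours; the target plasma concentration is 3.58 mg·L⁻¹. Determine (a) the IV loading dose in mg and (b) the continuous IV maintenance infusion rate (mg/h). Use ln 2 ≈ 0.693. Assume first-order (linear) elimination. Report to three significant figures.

LD = Vd × C = 30.50 × 3.58 = 109.2 mg
CL = 0.693 × Vd / t½ = 0.693 × 30.50 / 37.4 = 0.5651 L/h
Infusion rate = CL × Css = 0.5651 × 3.58 = 2.023 mg/h

(a) 109 mg; (b) 2.02 mg/h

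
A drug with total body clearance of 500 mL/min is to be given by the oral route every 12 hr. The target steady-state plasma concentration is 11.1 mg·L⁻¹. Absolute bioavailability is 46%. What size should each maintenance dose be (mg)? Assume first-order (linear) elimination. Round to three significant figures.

CL = 500 mL/min = 500 × 0.06 = 30.00 L/h
D = CL × Css × τ / F = 30.00 × 11.1 × 12 / 0.46 = 8687 mg

8690 mg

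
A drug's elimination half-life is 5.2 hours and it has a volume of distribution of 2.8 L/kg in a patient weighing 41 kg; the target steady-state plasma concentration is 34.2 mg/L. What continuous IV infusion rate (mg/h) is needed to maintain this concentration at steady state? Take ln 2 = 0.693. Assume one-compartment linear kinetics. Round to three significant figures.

523 mg/h

Vd = 2.8 L/kg × 41 kg = 114.8 L
CL = ln 2 · Vd / t½ = 0.693 × 114.8 / 5.2 = 15.30 L/h
Infusion rate = CL × Css = 15.30 × 34.2 = 523.3 mg/h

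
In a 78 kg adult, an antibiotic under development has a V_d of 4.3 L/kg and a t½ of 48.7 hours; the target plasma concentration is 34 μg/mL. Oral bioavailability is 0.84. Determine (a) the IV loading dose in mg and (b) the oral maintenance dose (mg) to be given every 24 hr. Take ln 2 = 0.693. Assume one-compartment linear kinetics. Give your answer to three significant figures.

Vd(total) = 78 kg × 4.3 L/kg = 335.4 L
LD = Vd × C = 335.4 × 34 = 11400 mg
CL = 0.693 × Vd / t½ = 0.693 × 335.4 / 48.7 = 4.773 L/h
D = CL × Css × τ / F = 4.773 × 34 × 24 / 0.84 = 4637 mg

(a) 11400 mg; (b) 4640 mg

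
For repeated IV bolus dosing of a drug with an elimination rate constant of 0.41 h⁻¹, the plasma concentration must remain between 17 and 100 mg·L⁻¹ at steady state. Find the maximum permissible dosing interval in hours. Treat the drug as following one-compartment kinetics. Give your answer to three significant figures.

4.32 h

Between IV bolus doses, concentration decays as C = C₀·e^(−kτ), so C_peak/C_trough = e^(kτ).
τ_max = ln(C_peak/C_trough) / k = ln(100/17) / 0.4100 = 1.772 / 0.4100 = 4.322 h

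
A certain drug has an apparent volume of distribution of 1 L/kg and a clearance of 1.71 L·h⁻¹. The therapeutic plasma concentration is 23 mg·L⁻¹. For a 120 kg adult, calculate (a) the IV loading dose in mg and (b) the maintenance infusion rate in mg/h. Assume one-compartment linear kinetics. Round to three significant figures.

(a) 2760 mg; (b) 39.3 mg/h

Vd(total) = 120 kg × 1 L/kg = 120.0 L
LD = Vd · C_target = 120.0 × 23 = 2760 mg
Infusion rate = 1.710 L/h × 23 mg/L = 39.33 mg/h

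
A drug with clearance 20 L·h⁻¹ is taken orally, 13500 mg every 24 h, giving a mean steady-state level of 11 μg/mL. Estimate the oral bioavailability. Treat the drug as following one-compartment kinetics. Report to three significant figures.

0.391

F·D/τ = CL·Css at steady state → F = CL·Css·τ / D.
F = 20 × 11 × 24 / 13500 = 0.391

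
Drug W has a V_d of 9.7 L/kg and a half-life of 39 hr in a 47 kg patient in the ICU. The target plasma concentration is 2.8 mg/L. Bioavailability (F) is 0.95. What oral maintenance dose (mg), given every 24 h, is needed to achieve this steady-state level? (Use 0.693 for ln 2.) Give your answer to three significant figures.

573 mg

Vd(total) = 47 kg × 9.7 L/kg = 455.9 L
CL = 0.693 × Vd / t½ = 0.693 × 455.9 / 39 = 8.101 L/h
D = CL × Css × τ / F = 8.101 × 2.8 × 24 / 0.95 = 573.0 mg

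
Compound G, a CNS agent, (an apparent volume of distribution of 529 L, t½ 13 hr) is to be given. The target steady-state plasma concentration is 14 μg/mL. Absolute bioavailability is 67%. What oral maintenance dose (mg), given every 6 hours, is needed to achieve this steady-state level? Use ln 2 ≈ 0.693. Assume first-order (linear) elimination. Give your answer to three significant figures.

3540 mg

CL = ln 2 · Vd / t½ = 0.693 × 529.0 / 13 = 28.20 L/h
D = CL × Css × τ / F = 28.20 × 14 × 6 / 0.67 = 3536 mg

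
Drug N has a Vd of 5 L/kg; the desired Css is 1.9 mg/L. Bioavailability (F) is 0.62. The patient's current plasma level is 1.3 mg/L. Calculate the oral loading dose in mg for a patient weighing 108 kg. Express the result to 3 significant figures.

523 mg

Vd(total) = 108 kg × 5 L/kg = 540.0 L
The loading dose fills Vd to the target concentration.
Concentration deficit ΔC = 1.9 − 1.3 = 0.6000 mg/L
LD = Vd × ΔC / F = 540.0 × 0.6000 / 0.62 = 522.6 mg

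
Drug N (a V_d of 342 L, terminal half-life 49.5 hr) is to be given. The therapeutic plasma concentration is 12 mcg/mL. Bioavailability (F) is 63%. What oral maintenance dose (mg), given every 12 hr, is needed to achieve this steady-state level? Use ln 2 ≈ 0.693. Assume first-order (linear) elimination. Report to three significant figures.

1090 mg

CL = ln 2 · Vd / t½ = 0.693 × 342.0 / 49.5 = 4.788 L/h
D = CL × Css × τ / F = 4.788 × 12 × 12 / 0.63 = 1094 mg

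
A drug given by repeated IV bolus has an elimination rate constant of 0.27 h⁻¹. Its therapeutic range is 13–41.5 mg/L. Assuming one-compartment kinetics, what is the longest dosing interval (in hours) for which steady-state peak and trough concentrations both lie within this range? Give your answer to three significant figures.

Between IV bolus doses, concentration decays as C = C₀·e^(−kτ), so C_peak/C_trough = e^(kτ).
τ_max = ln(C_peak/C_trough) / k = ln(41.5/13) / 0.2700 = 1.161 / 0.2700 = 4.300 h

4.30 h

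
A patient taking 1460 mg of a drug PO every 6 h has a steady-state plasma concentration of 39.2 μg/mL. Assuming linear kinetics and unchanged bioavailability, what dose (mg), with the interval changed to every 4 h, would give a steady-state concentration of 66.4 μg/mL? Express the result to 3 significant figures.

1650 mg

For first-order elimination, Css ∝ F·D/(CL·τ); F and CL are unchanged, so Css ∝ D/τ.
D₂ = D₁ × (Css,target / Css,current) × (τ₂/τ₁) = 1460 × (66.4/39.2) × (4/6) = 1649 mg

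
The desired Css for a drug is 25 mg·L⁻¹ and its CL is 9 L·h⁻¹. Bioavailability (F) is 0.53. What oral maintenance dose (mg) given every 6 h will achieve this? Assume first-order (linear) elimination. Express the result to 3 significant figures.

2550 mg

D = CL × Css × τ / F = 9.000 × 25 × 6 / 0.53 = 2547 mg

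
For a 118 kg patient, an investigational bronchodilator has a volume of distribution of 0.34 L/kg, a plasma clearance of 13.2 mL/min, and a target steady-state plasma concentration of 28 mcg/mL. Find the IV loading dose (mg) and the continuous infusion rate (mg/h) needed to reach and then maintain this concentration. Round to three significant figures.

Vd = 0.34 L/kg × 118 kg = 40.12 L
Loading dose = Vd × C = 40.12 × 28 = 1123 mg
CL = 13.2 mL/min × 60/1000 = 0.7920 L/h
Infusion rate = 0.7920 L/h × 28 mg/L = 22.18 mg/h

(a) 1120 mg; (b) 22.2 mg/h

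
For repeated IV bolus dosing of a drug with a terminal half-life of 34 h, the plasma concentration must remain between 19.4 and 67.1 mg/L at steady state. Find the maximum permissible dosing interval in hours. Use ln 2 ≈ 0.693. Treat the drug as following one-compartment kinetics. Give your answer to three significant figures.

k = 0.693 / t½ = 0.693 / 34 = 0.02038 h⁻¹
Between IV bolus doses, concentration decays as C = C₀·e^(−kτ), so C_peak/C_trough = e^(kτ).
τ_max = ln(C_peak/C_trough) / k = ln(67.1/19.4) / 0.02038 = 1.241 / 0.02038 = 60.89 h

60.9 h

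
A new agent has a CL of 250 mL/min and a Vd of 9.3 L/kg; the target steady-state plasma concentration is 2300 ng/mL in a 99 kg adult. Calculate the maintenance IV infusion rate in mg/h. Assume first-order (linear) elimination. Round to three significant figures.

34.5 mg/h

Convert clearance: 250 mL/min × 60 min/h ÷ 1000 mL/L = 15.00 L/h
C = 2300 ng/mL = 2.300 mg/L
R₀ = 15.00 × 2.3 = 34.50 mg/h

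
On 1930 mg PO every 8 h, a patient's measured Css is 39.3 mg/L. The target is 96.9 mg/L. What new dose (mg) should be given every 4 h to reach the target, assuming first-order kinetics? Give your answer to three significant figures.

For first-order elimination, Css ∝ F·D/(CL·τ); F and CL are unchanged, so Css ∝ D/τ.
D₂ = D₁ × (Css,target / Css,current) × (τ₂/τ₁) = 1930 × (96.9/39.3) × (4/8) = 2379 mg

2380 mg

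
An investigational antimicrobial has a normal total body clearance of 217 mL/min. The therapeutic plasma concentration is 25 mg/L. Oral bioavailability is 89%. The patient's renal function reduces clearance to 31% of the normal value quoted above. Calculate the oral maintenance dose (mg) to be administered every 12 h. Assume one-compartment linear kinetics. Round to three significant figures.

1360 mg

CL = 217 mL/min × 60/1000 = 13.02 L/h
Patient clearance = 0.31 × 13.02 = 4.036 L/h
At steady state, dose per interval replaces the amount cleared in that interval: F·D/τ = CL·Css.
D = CL × Css × τ / F = 4.036 × 25 × 12 / 0.89 = 1360 mg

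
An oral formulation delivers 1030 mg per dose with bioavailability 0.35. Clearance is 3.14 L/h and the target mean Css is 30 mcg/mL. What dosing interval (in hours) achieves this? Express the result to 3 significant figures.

3.83 h

F·D/τ = CL·Css → τ = F·D / (CL·Css).
τ = 0.35 × 1030 / (3.14 × 30) = 3.827 h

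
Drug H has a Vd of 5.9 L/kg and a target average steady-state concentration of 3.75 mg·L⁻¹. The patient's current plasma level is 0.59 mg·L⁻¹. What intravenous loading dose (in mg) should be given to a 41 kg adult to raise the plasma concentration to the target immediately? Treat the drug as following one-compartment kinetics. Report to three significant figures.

Vd(total) = 41 kg × 5.9 L/kg = 241.9 L
Concentration deficit ΔC = 3.75 − 0.59 = 3.160 mg/L
LD = Vd × ΔC = 241.9 × 3.160 = 764.4 mg

764 mg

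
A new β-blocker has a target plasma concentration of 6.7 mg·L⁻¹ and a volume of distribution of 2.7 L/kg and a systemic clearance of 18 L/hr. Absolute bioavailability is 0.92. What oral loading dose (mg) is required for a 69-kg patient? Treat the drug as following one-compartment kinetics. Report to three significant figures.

1360 mg

Vd(total) = 69 kg × 2.7 L/kg = 186.3 L
Loading dose depends on Vd (not clearance): it fills the distribution volume.
LD = Vd × C / F = 186.3 × 6.700 / 0.92 = 1357 mg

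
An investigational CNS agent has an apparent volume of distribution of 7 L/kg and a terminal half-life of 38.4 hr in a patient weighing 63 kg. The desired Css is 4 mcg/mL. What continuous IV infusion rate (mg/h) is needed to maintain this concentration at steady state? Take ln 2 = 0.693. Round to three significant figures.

31.8 mg/h

Total Vd = 7 × 63 = 441.0 L
CL = 0.693 × Vd / t½ = 0.693 × 441.0 / 38.4 = 7.959 L/h
Infusion rate = CL × Css = 7.959 × 4 = 31.84 mg/h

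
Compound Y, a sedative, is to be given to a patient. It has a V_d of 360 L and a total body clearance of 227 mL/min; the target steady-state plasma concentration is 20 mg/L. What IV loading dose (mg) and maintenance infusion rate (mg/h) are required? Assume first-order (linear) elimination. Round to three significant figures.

Loading dose = Vd × C = 360.0 × 20 = 7200 mg
Convert clearance: 227 mL/min × 60 min/h ÷ 1000 mL/L = 13.62 L/h
Infusion rate = 13.62 L/h × 20 mg/L = 272.4 mg/h

(a) 7200 mg; (b) 272 mg/h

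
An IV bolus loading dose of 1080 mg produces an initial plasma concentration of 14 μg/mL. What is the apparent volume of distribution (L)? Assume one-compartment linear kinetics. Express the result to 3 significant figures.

Immediately after an IV bolus, C₀ = Dose / Vd, so Vd = Dose / C₀.
Vd = 1080 / 14 = 77.14 L

77.1 L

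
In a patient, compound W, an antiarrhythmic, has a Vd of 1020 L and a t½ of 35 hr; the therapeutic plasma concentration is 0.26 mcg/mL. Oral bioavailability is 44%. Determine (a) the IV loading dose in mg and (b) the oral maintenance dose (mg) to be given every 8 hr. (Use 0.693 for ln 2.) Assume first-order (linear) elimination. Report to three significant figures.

LD = Vd × C = 1020 × 0.26 = 265.2 mg
CL = 0.693 × Vd / t½ = 0.693 × 1020 / 35 = 20.20 L/h
D = CL × Css × τ / F = 20.20 × 0.26 × 8 / 0.44 = 95.49 mg

(a) 265 mg; (b) 95.5 mg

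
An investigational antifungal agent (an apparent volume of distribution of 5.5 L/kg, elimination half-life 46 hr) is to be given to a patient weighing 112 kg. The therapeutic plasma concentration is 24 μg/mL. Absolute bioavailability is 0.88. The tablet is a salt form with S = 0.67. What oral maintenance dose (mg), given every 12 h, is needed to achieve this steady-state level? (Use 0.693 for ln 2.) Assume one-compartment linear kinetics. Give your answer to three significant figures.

Total Vd = 5.5 × 112 = 616.0 L
CL = ln 2 · Vd / t½ = 0.693 × 616.0 / 46 = 9.280 L/h
D = CL × Css × τ / F / S = 9.280 × 24 × 12 / 0.88 / 0.67 = 4533 mg

4530 mg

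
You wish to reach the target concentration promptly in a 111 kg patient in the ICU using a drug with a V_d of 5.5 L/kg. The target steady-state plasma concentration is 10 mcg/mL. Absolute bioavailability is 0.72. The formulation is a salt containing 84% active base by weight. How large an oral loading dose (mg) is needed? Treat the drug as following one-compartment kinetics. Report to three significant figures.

10100 mg

Vd = 5.5 L/kg × 111 kg = 610.5 L
LD = Vd × C / F / S = 610.5 × 10.00 / 0.72 / 0.84 = 10090 mg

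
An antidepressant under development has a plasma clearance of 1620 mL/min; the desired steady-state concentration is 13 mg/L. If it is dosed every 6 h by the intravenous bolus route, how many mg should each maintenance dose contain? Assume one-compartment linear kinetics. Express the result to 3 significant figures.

CL = 1620 mL/min = 1620 × 0.06 = 97.20 L/h
At steady state, dose per interval replaces the amount cleared in that interval: D/τ = CL·Css.
D = CL × Css × τ = 97.20 × 13 × 6 = 7582 mg

7580 mg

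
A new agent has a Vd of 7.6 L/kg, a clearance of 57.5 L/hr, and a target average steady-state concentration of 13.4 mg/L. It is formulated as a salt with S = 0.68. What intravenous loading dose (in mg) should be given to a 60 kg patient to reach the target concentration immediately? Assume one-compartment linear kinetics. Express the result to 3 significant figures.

8990 mg

Vd(total) = 60 kg × 7.6 L/kg = 456.0 L
Loading dose depends on Vd (not clearance): it fills the distribution volume.
LD = Vd × C / S = 456.0 × 13.40 / 0.68 = 8986 mg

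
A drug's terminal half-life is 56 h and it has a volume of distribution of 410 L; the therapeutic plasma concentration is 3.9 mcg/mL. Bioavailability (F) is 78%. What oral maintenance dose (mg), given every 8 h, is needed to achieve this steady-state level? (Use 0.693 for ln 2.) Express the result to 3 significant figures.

k = 0.693/56 = 0.01238 h⁻¹, so CL = k·Vd = 0.01238 × 410.0 = 5.076 L/h
D = CL × Css × τ / F = 5.076 × 3.9 × 8 / 0.78 = 203.0 mg

203 mg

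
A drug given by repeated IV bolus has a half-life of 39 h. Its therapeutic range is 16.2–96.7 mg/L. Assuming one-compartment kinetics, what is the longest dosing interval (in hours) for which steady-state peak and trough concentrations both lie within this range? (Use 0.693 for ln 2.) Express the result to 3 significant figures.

k = 0.693 / t½ = 0.693 / 39 = 0.01777 h⁻¹
Between IV bolus doses, concentration decays as C = C₀·e^(−kτ), so C_peak/C_trough = e^(kτ).
τ_max = ln(C_peak/C_trough) / k = ln(96.7/16.2) / 0.01777 = 1.787 / 0.01777 = 100.6 h

101 h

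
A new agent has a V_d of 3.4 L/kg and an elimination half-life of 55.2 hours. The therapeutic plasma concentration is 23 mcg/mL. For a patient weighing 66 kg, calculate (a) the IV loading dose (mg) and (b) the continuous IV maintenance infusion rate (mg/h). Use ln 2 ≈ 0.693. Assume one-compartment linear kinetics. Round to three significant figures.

(a) 5160 mg; (b) 64.8 mg/h

Total Vd = 3.4 × 66 = 224.4 L
LD = Vd × C = 224.4 × 23 = 5161 mg
CL = 0.693 × Vd / t½ = 0.693 × 224.4 / 55.2 = 2.817 L/h
Infusion rate = CL × Css = 2.817 × 23 = 64.79 mg/h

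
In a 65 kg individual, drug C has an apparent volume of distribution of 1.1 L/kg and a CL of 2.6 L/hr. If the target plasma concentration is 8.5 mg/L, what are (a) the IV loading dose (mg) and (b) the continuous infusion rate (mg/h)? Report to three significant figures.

Total Vd = 1.1 × 65 = 71.50 L
Loading dose = Vd × C = 71.50 × 8.5 = 607.8 mg
Infusion rate = 2.600 L/h × 8.5 mg/L = 22.10 mg/h

(a) 608 mg; (b) 22.1 mg/h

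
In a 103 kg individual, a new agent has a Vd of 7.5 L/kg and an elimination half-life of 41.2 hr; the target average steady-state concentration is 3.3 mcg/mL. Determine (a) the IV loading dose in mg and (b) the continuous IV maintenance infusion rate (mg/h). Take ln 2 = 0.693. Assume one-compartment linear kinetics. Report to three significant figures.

(a) 2550 mg; (b) 42.9 mg/h

Vd = 7.5 L/kg × 103 kg = 772.5 L
LD = Vd × C = 772.5 × 3.3 = 2549 mg
CL = 0.693 × Vd / t½ = 0.693 × 772.5 / 41.2 = 12.99 L/h
Infusion rate = CL × Css = 12.99 × 3.3 = 42.87 mg/h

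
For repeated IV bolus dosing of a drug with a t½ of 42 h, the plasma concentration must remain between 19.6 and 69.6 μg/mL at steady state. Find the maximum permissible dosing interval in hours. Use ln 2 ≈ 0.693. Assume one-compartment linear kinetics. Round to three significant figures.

k = 0.693 / t½ = 0.693 / 42 = 0.01650 h⁻¹
Between IV bolus doses, concentration decays as C = C₀·e^(−kτ), so C_peak/C_trough = e^(kτ).
τ_max = ln(C_peak/C_trough) / k = ln(69.6/19.6) / 0.01650 = 1.267 / 0.01650 = 76.79 h

76.8 h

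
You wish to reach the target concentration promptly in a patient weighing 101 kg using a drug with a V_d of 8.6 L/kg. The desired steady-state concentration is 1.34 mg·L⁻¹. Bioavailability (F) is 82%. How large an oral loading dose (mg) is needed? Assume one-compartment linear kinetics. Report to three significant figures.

1420 mg

Vd = 8.6 L/kg × 101 kg = 868.6 L
LD = Vd × C / F = 868.6 × 1.340 / 0.82 = 1419 mg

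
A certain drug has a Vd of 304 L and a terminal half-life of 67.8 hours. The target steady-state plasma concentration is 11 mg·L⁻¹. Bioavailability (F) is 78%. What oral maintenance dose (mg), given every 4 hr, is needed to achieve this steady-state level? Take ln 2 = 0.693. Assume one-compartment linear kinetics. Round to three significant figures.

175 mg

CL = 0.693 × Vd / t½ = 0.693 × 304.0 / 67.8 = 3.107 L/h
D = CL × Css × τ / F = 3.107 × 11 × 4 / 0.78 = 175.3 mg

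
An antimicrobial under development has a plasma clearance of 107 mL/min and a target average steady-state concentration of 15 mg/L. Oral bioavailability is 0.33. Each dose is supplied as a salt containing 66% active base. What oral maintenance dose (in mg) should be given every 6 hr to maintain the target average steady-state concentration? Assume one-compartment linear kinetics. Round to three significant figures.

2650 mg

Convert clearance: 107 mL/min × 60 min/h ÷ 1000 mL/L = 6.420 L/h
D = CL × Css × τ / F / S = 6.420 × 15 × 6 / 0.33 / 0.66 = 2653 mg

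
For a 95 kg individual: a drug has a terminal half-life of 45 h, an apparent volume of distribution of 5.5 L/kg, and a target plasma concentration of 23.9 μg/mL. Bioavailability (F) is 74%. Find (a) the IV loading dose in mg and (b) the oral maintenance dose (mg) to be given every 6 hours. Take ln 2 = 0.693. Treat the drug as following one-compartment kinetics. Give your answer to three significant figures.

Vd(total) = 95 kg × 5.5 L/kg = 522.5 L
LD = Vd × C = 522.5 × 23.9 = 12490 mg
CL = 0.693 × Vd / t½ = 0.693 × 522.5 / 45 = 8.047 L/h
D = CL × Css × τ / F = 8.047 × 23.9 × 6 / 0.74 = 1559 mg

(a) 12500 mg; (b) 1560 mg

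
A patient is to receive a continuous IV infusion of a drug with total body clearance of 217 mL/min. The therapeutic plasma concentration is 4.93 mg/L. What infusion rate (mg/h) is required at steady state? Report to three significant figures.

64.2 mg/h

CL = 217 mL/min = 217 × 0.06 = 13.02 L/h
R₀ = 13.02 × 4.93 = 64.19 mg/h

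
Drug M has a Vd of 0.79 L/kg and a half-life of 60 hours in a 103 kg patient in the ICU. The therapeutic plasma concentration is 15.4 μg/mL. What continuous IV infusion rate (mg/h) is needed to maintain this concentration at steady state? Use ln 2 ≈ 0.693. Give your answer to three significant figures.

14.5 mg/h

Total Vd = 0.79 × 103 = 81.37 L
CL = 0.693 × Vd / t½ = 0.693 × 81.37 / 60 = 0.9398 L/h
Infusion rate = CL × Css = 0.9398 × 15.4 = 14.47 mg/h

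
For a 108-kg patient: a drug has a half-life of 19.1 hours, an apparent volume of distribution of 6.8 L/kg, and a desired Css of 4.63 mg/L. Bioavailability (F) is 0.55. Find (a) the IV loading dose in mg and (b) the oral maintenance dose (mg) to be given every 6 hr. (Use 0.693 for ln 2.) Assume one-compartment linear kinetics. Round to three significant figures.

(a) 3400 mg; (b) 1350 mg

Vd = 6.8 L/kg × 108 kg = 734.4 L
LD = Vd × C = 734.4 × 4.63 = 3400 mg
CL = 0.693 × Vd / t½ = 0.693 × 734.4 / 19.1 = 26.65 L/h
D = CL × Css × τ / F = 26.65 × 4.63 × 6 / 0.55 = 1346 mg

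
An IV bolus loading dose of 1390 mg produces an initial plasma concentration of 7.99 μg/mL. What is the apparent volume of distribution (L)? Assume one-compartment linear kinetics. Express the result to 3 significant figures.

174 L

Immediately after an IV bolus, C₀ = Dose / Vd, so Vd = Dose / C₀.
Vd = 1390 / 7.99 = 174.0 L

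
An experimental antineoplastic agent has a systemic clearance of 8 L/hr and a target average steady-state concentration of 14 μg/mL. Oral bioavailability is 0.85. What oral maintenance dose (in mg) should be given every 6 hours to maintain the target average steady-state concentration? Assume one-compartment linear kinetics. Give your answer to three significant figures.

D = CL × Css × τ / F = 8.000 × 14 × 6 / 0.85 = 790.6 mg

791 mg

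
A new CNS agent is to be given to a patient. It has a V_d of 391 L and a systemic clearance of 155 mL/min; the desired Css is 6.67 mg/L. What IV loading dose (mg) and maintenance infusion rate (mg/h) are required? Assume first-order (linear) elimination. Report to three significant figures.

(a) 2610 mg; (b) 62.0 mg/h

Loading dose = Vd × C = 391.0 × 6.67 = 2608 mg
CL = 155 mL/min × 60/1000 = 9.300 L/h
Infusion rate = 9.300 L/h × 6.67 mg/L = 62.03 mg/h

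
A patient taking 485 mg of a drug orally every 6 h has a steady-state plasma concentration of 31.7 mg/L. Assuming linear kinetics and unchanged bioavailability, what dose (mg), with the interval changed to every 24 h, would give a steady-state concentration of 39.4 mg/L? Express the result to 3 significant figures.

With linear kinetics, Css is proportional to dose rate (D/τ) at fixed clearance.
D₂ = D₁ × (Css,target / Css,current) × (τ₂/τ₁) = 485 × (39.4/31.7) × (24/6) = 2411 mg

2410 mg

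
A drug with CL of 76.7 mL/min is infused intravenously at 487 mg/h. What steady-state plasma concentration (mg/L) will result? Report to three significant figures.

106 mg/L

Convert clearance: 76.7 mL/min × 60 min/h ÷ 1000 mL/L = 4.602 L/h
Css = rate / CL = 487 / 4.602 = 105.8 mg/L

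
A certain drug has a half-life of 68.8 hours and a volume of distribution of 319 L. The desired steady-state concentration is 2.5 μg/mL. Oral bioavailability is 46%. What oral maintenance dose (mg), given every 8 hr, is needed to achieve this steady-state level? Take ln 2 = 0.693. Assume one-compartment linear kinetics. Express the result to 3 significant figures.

CL = ln 2 · Vd / t½ = 0.693 × 319.0 / 68.8 = 3.213 L/h
D = CL × Css × τ / F = 3.213 × 2.5 × 8 / 0.46 = 139.7 mg

140 mg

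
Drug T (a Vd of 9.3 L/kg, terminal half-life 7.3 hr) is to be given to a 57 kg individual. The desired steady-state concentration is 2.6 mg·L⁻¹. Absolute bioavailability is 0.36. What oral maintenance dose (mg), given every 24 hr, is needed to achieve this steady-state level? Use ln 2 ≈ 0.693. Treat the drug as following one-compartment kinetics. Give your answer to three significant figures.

8720 mg

Vd(total) = 57 kg × 9.3 L/kg = 530.1 L
k = 0.693/7.3 = 0.09493 h⁻¹, so CL = k·Vd = 0.09493 × 530.1 = 50.32 L/h
D = CL × Css × τ / F = 50.32 × 2.6 × 24 / 0.36 = 8722 mg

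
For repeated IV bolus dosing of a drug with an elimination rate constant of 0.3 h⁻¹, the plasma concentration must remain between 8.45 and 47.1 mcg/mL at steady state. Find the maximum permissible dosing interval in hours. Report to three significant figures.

Between IV bolus doses, concentration decays as C = C₀·e^(−kτ), so C_peak/C_trough = e^(kτ).
τ_max = ln(C_peak/C_trough) / k = ln(47.1/8.45) / 0.3000 = 1.718 / 0.3000 = 5.727 h

5.73 h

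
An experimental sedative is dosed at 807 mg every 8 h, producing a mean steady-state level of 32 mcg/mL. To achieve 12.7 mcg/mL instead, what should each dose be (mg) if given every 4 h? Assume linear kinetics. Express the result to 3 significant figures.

For first-order elimination, Css ∝ F·D/(CL·τ); F and CL are unchanged, so Css ∝ D/τ.
D₂ = D₁ × (Css,target / Css,current) × (τ₂/τ₁) = 807 × (12.7/32) × (4/8) = 160.1 mg

160 mg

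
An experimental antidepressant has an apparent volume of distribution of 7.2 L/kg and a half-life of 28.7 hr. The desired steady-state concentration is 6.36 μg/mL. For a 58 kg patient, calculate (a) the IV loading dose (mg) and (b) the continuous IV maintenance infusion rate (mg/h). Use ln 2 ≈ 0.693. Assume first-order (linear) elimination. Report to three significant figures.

(a) 2660 mg; (b) 64.1 mg/h

Vd(total) = 58 kg × 7.2 L/kg = 417.6 L
LD = Vd × C = 417.6 × 6.36 = 2656 mg
CL = 0.693 × Vd / t½ = 0.693 × 417.6 / 28.7 = 10.08 L/h
Infusion rate = CL × Css = 10.08 × 6.36 = 64.11 mg/h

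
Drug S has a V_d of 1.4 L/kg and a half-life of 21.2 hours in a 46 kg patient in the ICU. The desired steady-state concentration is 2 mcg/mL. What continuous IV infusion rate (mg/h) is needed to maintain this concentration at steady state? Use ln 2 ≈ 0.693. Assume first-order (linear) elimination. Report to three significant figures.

Vd(total) = 46 kg × 1.4 L/kg = 64.40 L
k = 0.693/21.2 = 0.03269 h⁻¹, so CL = k·Vd = 0.03269 × 64.40 = 2.105 L/h
Infusion rate = CL × Css = 2.105 × 2 = 4.210 mg/h

4.21 mg/h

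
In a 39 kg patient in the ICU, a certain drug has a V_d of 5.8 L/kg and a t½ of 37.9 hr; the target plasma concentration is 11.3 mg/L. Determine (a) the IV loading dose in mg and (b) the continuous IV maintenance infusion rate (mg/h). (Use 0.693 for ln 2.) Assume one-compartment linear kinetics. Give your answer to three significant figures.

(a) 2560 mg; (b) 46.7 mg/h

Total Vd = 5.8 × 39 = 226.2 L
LD = Vd × C = 226.2 × 11.3 = 2556 mg
CL = 0.693 × Vd / t½ = 0.693 × 226.2 / 37.9 = 4.136 L/h
Infusion rate = CL × Css = 4.136 × 11.3 = 46.74 mg/h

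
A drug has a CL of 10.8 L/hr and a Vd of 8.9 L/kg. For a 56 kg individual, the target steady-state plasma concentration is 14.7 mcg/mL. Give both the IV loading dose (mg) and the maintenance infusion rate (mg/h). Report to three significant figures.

Vd(total) = 56 kg × 8.9 L/kg = 498.4 L
Loading: fill Vd to C_target → 498.4 L × 14.7 mg/L = 7326 mg
Maintenance infusion rate = CL × Css = 10.80 × 14.7 = 158.8 mg/h

(a) 7330 mg; (b) 159 mg/h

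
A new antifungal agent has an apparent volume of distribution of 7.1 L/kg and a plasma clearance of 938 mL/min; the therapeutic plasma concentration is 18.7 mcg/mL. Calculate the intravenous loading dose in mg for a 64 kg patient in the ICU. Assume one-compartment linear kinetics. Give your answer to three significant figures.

Vd = 7.1 L/kg × 64 kg = 454.4 L
The loading dose fills Vd to the target concentration.
LD = Vd × C = 454.4 × 18.70 = 8497 mg

8500 mg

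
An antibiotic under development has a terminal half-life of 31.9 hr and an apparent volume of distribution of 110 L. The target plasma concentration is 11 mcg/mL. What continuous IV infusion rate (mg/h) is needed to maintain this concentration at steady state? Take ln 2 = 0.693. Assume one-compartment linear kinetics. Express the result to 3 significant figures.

26.3 mg/h

k = 0.693/31.9 = 0.02172 h⁻¹, so CL = k·Vd = 0.02172 × 110.0 = 2.389 L/h
Infusion rate = CL × Css = 2.389 × 11 = 26.28 mg/h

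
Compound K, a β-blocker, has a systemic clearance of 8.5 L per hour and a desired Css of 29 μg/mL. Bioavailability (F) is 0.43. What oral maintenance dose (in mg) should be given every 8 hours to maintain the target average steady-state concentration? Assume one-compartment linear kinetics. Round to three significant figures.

At steady state, dose per interval replaces the amount cleared in that interval: F·D/τ = CL·Css.
D = CL × Css × τ / F = 8.500 × 29 × 8 / 0.43 = 4586 mg

4590 mg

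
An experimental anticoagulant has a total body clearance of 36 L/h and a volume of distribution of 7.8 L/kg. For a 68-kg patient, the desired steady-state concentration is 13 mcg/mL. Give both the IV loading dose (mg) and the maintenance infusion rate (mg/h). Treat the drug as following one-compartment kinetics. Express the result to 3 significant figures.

(a) 6900 mg; (b) 468 mg/h

Vd = 7.8 L/kg × 68 kg = 530.4 L
Loading dose = Vd × C = 530.4 × 13 = 6895 mg
Infusion rate = 36.00 L/h × 13 mg/L = 468.0 mg/h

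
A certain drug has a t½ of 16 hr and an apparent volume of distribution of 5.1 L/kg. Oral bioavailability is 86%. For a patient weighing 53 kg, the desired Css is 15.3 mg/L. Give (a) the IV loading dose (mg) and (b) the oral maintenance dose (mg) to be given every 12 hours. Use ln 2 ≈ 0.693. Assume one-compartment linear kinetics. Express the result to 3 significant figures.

Vd(total) = 53 kg × 5.1 L/kg = 270.3 L
LD = Vd × C = 270.3 × 15.3 = 4136 mg
CL = 0.693 × Vd / t½ = 0.693 × 270.3 / 16 = 11.71 L/h
D = CL × Css × τ / F = 11.71 × 15.3 × 12 / 0.86 = 2500 mg

(a) 4140 mg; (b) 2500 mg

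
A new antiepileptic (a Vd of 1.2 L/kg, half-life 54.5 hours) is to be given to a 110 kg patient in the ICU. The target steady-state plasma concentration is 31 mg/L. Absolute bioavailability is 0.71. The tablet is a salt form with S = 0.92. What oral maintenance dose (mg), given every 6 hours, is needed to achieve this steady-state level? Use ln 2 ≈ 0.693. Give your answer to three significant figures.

478 mg

Vd = 1.2 L/kg × 110 kg = 132.0 L
k = 0.693/54.5 = 0.01272 h⁻¹, so CL = k·Vd = 0.01272 × 132.0 = 1.679 L/h
D = CL × Css × τ / F / S = 1.679 × 31 × 6 / 0.71 / 0.92 = 478.1 mg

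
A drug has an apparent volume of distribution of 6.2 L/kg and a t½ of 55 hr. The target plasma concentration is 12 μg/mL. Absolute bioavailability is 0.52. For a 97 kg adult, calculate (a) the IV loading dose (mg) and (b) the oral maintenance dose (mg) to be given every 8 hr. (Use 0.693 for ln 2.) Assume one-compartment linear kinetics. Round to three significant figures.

Vd(total) = 97 kg × 6.2 L/kg = 601.4 L
LD = Vd × C = 601.4 × 12 = 7217 mg
CL = 0.693 × Vd / t½ = 0.693 × 601.4 / 55 = 7.578 L/h
D = CL × Css × τ / F = 7.578 × 12 × 8 / 0.52 = 1399 mg

(a) 7220 mg; (b) 1400 mg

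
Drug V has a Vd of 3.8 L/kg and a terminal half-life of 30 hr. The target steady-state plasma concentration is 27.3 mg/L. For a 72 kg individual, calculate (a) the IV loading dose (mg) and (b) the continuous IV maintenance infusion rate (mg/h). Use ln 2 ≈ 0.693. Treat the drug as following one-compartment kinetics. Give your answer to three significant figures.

Vd = 3.8 L/kg × 72 kg = 273.6 L
LD = Vd × C = 273.6 × 27.3 = 7469 mg
CL = 0.693 × Vd / t½ = 0.693 × 273.6 / 30 = 6.320 L/h
Infusion rate = CL × Css = 6.320 × 27.3 = 172.5 mg/h

(a) 7470 mg; (b) 173 mg/h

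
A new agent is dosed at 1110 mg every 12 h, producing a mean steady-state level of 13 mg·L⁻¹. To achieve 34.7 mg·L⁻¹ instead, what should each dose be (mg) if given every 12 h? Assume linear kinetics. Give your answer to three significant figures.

2960 mg

With linear kinetics, Css is proportional to dose rate (D/τ) at fixed clearance.
D₂ = D₁ × (Css,target / Css,current) = 1110 × 34.7/13 = 2963 mg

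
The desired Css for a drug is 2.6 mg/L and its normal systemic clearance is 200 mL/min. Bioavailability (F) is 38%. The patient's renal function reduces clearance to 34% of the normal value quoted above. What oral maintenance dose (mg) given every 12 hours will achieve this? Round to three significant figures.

335 mg

Convert clearance: 200 mL/min × 60 min/h ÷ 1000 mL/L = 12.00 L/h
Patient clearance = 0.34 × 12.00 = 4.080 L/h
At steady state, dose per interval replaces the amount cleared in that interval: F·D/τ = CL·Css.
D = CL × Css × τ / F = 4.080 × 2.6 × 12 / 0.38 = 335.0 mg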